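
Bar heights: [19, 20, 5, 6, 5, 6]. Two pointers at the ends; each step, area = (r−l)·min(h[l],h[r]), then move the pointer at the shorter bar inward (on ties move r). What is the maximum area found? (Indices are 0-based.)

max area = 30

l=0 r=5: min(19,6)*5=30 best=30 *, r--
l=0 r=4: min(19,5)*4=20 best=30, r--
l=0 r=3: min(19,6)*3=18 best=30, r--
l=0 r=2: min(19,5)*2=10 best=30, r--
l=0 r=1: min(19,20)*1=19 best=30, l++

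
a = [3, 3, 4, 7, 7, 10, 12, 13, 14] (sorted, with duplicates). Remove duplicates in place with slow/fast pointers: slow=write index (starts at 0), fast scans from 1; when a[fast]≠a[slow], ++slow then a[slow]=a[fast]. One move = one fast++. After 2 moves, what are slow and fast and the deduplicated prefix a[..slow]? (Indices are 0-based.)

slow=1, fast=3, prefix=[3, 4]

slow=0 fast=1: a[fast]=3=a[slow] dup, fast++
slow=0 fast=2: a[fast]=4≠a[slow]=3 write a[1]=4, slow++,fast++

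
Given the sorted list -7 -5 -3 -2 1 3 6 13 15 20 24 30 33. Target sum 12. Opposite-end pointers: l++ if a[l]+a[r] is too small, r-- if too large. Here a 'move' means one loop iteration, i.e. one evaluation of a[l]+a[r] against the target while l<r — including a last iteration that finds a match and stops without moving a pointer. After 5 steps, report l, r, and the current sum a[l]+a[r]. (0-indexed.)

l=1, r=8, sum=10

[0,12] -7+33=26 >12 → r--
[0,11] -7+30=23 >12 → r--
[0,10] -7+24=17 >12 → r--
[0,9] -7+20=13 >12 → r--
[0,8] -7+15=8 <12 → l++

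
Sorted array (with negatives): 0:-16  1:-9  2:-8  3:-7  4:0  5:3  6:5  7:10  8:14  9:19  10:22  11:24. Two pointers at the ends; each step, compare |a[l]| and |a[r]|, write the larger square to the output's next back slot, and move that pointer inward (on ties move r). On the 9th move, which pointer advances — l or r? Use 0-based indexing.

[0,11] |-16|<=|24| out[11]=576 → r--
[0,10] |-16|<=|22| out[10]=484 → r--
[0,9] |-16|<=|19| out[9]=361 → r--
[0,8] |-16|>|14| out[8]=256 → l++
[1,8] |-9|<=|14| out[7]=196 → r--
[1,7] |-9|<=|10| out[6]=100 → r--
[1,6] |-9|>|5| out[5]=81 → l++
[2,6] |-8|>|5| out[4]=64 → l++
[3,6] |-7|>|5| out[3]=49 → l++

l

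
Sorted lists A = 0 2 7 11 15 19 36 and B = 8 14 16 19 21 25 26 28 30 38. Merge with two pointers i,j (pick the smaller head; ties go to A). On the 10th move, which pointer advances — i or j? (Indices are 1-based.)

j

i=1 j=1: A[i]=0<=B[j]=8 take 0, i++
i=2 j=1: A[i]=2<=B[j]=8 take 2, i++
i=3 j=1: A[i]=7<=B[j]=8 take 7, i++
i=4 j=1: A[i]=11>B[j]=8 take 8, j++
i=4 j=2: A[i]=11<=B[j]=14 take 11, i++
i=5 j=2: A[i]=15>B[j]=14 take 14, j++
i=5 j=3: A[i]=15<=B[j]=16 take 15, i++
i=6 j=3: A[i]=19>B[j]=16 take 16, j++
i=6 j=4: A[i]=19<=B[j]=19 take 19, i++
i=7 j=4: A[i]=36>B[j]=19 take 19, j++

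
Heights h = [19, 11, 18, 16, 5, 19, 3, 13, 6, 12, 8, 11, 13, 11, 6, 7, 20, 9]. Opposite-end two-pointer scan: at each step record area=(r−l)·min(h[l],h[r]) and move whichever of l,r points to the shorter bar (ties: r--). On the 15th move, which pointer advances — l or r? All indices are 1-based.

l=1 r=18: min(19,9)*17=153 best=153 *, r--
l=1 r=17: min(19,20)*16=304 best=304 *, l++
l=2 r=17: min(11,20)*15=165 best=304, l++
l=3 r=17: min(18,20)*14=252 best=304, l++
l=4 r=17: min(16,20)*13=208 best=304, l++
l=5 r=17: min(5,20)*12=60 best=304, l++
l=6 r=17: min(19,20)*11=209 best=304, l++
l=7 r=17: min(3,20)*10=30 best=304, l++
l=8 r=17: min(13,20)*9=117 best=304, l++
l=9 r=17: min(6,20)*8=48 best=304, l++
l=10 r=17: min(12,20)*7=84 best=304, l++
l=11 r=17: min(8,20)*6=48 best=304, l++
l=12 r=17: min(11,20)*5=55 best=304, l++
l=13 r=17: min(13,20)*4=52 best=304, l++
l=14 r=17: min(11,20)*3=33 best=304, l++

l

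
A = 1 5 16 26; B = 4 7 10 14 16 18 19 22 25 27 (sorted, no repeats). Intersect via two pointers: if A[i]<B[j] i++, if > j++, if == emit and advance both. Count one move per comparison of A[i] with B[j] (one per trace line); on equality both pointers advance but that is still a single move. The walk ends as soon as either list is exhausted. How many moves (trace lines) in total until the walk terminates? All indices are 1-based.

i=1 j=1: 1<4, i++
i=2 j=1: 5>4, j++
i=2 j=2: 5<7, i++
i=3 j=2: 16>7, j++
i=3 j=3: 16>10, j++
i=3 j=4: 16>14, j++
i=3 j=5: 16==16 emit, i++,j++
i=4 j=6: 26>18, j++
i=4 j=7: 26>19, j++
i=4 j=8: 26>22, j++
i=4 j=9: 26>25, j++
i=4 j=10: 26<27, i++

12 moves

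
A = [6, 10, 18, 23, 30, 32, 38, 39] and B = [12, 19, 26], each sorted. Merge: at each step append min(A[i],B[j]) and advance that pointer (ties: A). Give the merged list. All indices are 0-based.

[i=0,j=0] A[i]=6<=B[j]=12 take 6 → i++
[i=1,j=0] A[i]=10<=B[j]=12 take 10 → i++
[i=2,j=0] A[i]=18>B[j]=12 take 12 → j++
[i=2,j=1] A[i]=18<=B[j]=19 take 18 → i++
[i=3,j=1] A[i]=23>B[j]=19 take 19 → j++
[i=3,j=2] A[i]=23<=B[j]=26 take 23 → i++
[i=4,j=2] A[i]=30>B[j]=26 take 26 → j++
[i=4,j=3] B done, take A[i]=30 → i++
[i=5,j=3] B done, take A[i]=32 → i++
[i=6,j=3] B done, take A[i]=38 → i++
[i=7,j=3] B done, take A[i]=39 → i++

[6, 10, 12, 18, 19, 23, 26, 30, 32, 38, 39]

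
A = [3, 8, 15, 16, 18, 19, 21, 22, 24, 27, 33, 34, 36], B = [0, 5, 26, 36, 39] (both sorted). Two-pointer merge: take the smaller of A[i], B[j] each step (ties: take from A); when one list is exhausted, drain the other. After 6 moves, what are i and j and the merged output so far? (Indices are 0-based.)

i=4, j=2, merged so far=[0, 3, 5, 8, 15, 16]

i=0 j=0: A[i]=3>B[j]=0 take 0, j++
i=0 j=1: A[i]=3<=B[j]=5 take 3, i++
i=1 j=1: A[i]=8>B[j]=5 take 5, j++
i=1 j=2: A[i]=8<=B[j]=26 take 8, i++
i=2 j=2: A[i]=15<=B[j]=26 take 15, i++
i=3 j=2: A[i]=16<=B[j]=26 take 16, i++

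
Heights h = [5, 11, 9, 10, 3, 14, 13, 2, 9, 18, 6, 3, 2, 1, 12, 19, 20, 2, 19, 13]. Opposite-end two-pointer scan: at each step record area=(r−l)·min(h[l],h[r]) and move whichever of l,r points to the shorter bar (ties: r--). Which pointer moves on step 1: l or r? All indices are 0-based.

l

l=0 r=19: min(5,13)*19=95 best=95 *, l++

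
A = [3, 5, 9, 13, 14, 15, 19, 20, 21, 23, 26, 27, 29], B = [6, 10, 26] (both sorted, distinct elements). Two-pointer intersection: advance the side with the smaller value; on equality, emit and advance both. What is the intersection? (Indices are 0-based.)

intersection = [26]

i=0 j=0: 3<6, i++
i=1 j=0: 5<6, i++
i=2 j=0: 9>6, j++
i=2 j=1: 9<10, i++
i=3 j=1: 13>10, j++
i=3 j=2: 13<26, i++
i=4 j=2: 14<26, i++
i=5 j=2: 15<26, i++
i=6 j=2: 19<26, i++
i=7 j=2: 20<26, i++
i=8 j=2: 21<26, i++
i=9 j=2: 23<26, i++
i=10 j=2: 26==26 emit, i++,j++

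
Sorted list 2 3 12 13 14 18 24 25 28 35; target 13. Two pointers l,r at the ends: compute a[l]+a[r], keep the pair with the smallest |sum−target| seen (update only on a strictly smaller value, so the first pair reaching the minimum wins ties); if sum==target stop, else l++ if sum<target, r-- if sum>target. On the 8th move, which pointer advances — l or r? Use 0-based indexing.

r

l=0 r=9: 2+35=37 d=24 *, r--
l=0 r=8: 2+28=30 d=17 *, r--
l=0 r=7: 2+25=27 d=14 *, r--
l=0 r=6: 2+24=26 d=13 *, r--
l=0 r=5: 2+18=20 d=7 *, r--
l=0 r=4: 2+14=16 d=3 *, r--
l=0 r=3: 2+13=15 d=2 *, r--
l=0 r=2: 2+12=14 d=1 *, r--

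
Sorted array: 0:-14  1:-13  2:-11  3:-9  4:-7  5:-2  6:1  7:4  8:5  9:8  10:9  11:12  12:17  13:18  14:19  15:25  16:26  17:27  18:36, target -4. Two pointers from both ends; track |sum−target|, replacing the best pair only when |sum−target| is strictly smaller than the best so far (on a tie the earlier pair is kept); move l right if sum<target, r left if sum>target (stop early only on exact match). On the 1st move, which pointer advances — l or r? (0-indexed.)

r

l=0 r=18: -14+36=22 d=26 *, r--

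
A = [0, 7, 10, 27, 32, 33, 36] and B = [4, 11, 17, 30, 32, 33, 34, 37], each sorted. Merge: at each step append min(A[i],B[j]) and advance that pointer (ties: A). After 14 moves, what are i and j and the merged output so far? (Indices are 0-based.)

i=0 j=0: A[i]=0<=B[j]=4 take 0, i++
i=1 j=0: A[i]=7>B[j]=4 take 4, j++
i=1 j=1: A[i]=7<=B[j]=11 take 7, i++
i=2 j=1: A[i]=10<=B[j]=11 take 10, i++
i=3 j=1: A[i]=27>B[j]=11 take 11, j++
i=3 j=2: A[i]=27>B[j]=17 take 17, j++
i=3 j=3: A[i]=27<=B[j]=30 take 27, i++
i=4 j=3: A[i]=32>B[j]=30 take 30, j++
i=4 j=4: A[i]=32<=B[j]=32 take 32, i++
i=5 j=4: A[i]=33>B[j]=32 take 32, j++
i=5 j=5: A[i]=33<=B[j]=33 take 33, i++
i=6 j=5: A[i]=36>B[j]=33 take 33, j++
i=6 j=6: A[i]=36>B[j]=34 take 34, j++
i=6 j=7: A[i]=36<=B[j]=37 take 36, i++

i=7, j=7, merged so far=[0, 4, 7, 10, 11, 17, 27, 30, 32, 32, 33, 33, 34, 36]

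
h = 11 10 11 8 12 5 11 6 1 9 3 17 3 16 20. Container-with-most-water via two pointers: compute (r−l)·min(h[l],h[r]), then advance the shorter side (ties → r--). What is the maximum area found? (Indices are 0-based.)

max area = 154

[0,14] min(11,20)*14=154 best=154 * → l++
[1,14] min(10,20)*13=130 best=154 → l++
[2,14] min(11,20)*12=132 best=154 → l++
[3,14] min(8,20)*11=88 best=154 → l++
[4,14] min(12,20)*10=120 best=154 → l++
[5,14] min(5,20)*9=45 best=154 → l++
[6,14] min(11,20)*8=88 best=154 → l++
[7,14] min(6,20)*7=42 best=154 → l++
[8,14] min(1,20)*6=6 best=154 → l++
[9,14] min(9,20)*5=45 best=154 → l++
[10,14] min(3,20)*4=12 best=154 → l++
[11,14] min(17,20)*3=51 best=154 → l++
[12,14] min(3,20)*2=6 best=154 → l++
[13,14] min(16,20)*1=16 best=154 → l++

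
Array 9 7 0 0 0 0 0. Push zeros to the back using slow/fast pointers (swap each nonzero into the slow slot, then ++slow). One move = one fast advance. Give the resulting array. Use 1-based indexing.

[9, 7, 0, 0, 0, 0, 0]

slow=1 fast=1: a[fast]=9≠0 swap→a[1]=9, slow++,fast++
slow=2 fast=2: a[fast]=7≠0 swap→a[2]=7, slow++,fast++
slow=3 fast=3: a[fast]=0, fast++
slow=3 fast=4: a[fast]=0, fast++
slow=3 fast=5: a[fast]=0, fast++
slow=3 fast=6: a[fast]=0, fast++
slow=3 fast=7: a[fast]=0, fast++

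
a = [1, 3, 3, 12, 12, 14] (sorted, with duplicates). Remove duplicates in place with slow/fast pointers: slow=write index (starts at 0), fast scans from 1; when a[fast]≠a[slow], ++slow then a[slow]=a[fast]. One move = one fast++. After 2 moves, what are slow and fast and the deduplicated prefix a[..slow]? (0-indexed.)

slow=0 fast=1: a[fast]=3≠a[slow]=1 write a[1]=3, slow++,fast++
slow=1 fast=2: a[fast]=3=a[slow] dup, fast++

slow=1, fast=3, prefix=[1, 3]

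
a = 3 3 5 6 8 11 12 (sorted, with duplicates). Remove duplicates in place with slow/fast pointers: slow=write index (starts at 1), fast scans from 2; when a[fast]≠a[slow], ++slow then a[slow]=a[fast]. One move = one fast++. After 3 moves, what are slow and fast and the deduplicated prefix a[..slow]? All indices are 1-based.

slow=1 fast=2: a[fast]=3=a[slow] dup, fast++
slow=1 fast=3: a[fast]=5≠a[slow]=3 write a[2]=5, slow++,fast++
slow=2 fast=4: a[fast]=6≠a[slow]=5 write a[3]=6, slow++,fast++

slow=3, fast=5, prefix=[3, 5, 6]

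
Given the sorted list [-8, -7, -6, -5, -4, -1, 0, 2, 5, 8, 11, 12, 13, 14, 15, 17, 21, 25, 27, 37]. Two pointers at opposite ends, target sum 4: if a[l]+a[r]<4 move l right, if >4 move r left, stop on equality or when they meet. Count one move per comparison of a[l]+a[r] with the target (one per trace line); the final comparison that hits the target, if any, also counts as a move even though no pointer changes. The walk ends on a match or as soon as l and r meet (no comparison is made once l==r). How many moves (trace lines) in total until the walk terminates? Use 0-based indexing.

l=0 r=19: -8+37=29 >4, r--
l=0 r=18: -8+27=19 >4, r--
l=0 r=17: -8+25=17 >4, r--
l=0 r=16: -8+21=13 >4, r--
l=0 r=15: -8+17=9 >4, r--
l=0 r=14: -8+15=7 >4, r--
l=0 r=13: -8+14=6 >4, r--
l=0 r=12: -8+13=5 >4, r--
l=0 r=11: -8+12=4, found

9 moves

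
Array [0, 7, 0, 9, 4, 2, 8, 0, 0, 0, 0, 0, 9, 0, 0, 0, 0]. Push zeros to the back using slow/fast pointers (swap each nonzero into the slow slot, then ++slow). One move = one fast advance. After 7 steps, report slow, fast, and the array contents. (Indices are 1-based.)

slow=6, fast=8, a=[7, 9, 4, 2, 8, 0, 0, 0, 0, 0, 0, 0, 9, 0, 0, 0, 0]

(s=1,f=1) a[fast]=0 → fast++
(s=1,f=2) a[fast]=7≠0 swap→a[1]=7 → slow++,fast++
(s=2,f=3) a[fast]=0 → fast++
(s=2,f=4) a[fast]=9≠0 swap→a[2]=9 → slow++,fast++
(s=3,f=5) a[fast]=4≠0 swap→a[3]=4 → slow++,fast++
(s=4,f=6) a[fast]=2≠0 swap→a[4]=2 → slow++,fast++
(s=5,f=7) a[fast]=8≠0 swap→a[5]=8 → slow++,fast++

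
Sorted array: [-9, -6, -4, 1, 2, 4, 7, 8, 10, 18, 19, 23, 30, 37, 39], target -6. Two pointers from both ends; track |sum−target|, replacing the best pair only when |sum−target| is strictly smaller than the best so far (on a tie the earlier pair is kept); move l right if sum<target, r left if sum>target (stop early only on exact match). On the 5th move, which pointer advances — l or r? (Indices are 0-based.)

[0,14] -9+39=30 d=36 * → r--
[0,13] -9+37=28 d=34 * → r--
[0,12] -9+30=21 d=27 * → r--
[0,11] -9+23=14 d=20 * → r--
[0,10] -9+19=10 d=16 * → r--

r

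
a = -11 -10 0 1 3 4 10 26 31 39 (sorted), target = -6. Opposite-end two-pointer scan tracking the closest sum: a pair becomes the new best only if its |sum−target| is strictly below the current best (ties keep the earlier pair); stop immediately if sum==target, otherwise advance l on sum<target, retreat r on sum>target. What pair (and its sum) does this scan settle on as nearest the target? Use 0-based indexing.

l=0 r=9: -11+39=28 d=34 *, r--
l=0 r=8: -11+31=20 d=26 *, r--
l=0 r=7: -11+26=15 d=21 *, r--
l=0 r=6: -11+10=-1 d=5 *, r--
l=0 r=5: -11+4=-7 d=1 *, l++
l=1 r=5: -10+4=-6 d=0 *, stop

pair (-10, 4) with sum -6 (|Δ|=0)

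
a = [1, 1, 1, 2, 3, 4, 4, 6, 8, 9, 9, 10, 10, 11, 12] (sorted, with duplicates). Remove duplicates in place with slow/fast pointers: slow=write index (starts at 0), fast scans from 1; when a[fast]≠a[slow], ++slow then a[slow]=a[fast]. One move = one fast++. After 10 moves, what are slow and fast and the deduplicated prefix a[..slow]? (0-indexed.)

slow=6, fast=11, prefix=[1, 2, 3, 4, 6, 8, 9]

(s=0,f=1) a[fast]=1=a[slow] dup → fast++
(s=0,f=2) a[fast]=1=a[slow] dup → fast++
(s=0,f=3) a[fast]=2≠a[slow]=1 write a[1]=2 → slow++,fast++
(s=1,f=4) a[fast]=3≠a[slow]=2 write a[2]=3 → slow++,fast++
(s=2,f=5) a[fast]=4≠a[slow]=3 write a[3]=4 → slow++,fast++
(s=3,f=6) a[fast]=4=a[slow] dup → fast++
(s=3,f=7) a[fast]=6≠a[slow]=4 write a[4]=6 → slow++,fast++
(s=4,f=8) a[fast]=8≠a[slow]=6 write a[5]=8 → slow++,fast++
(s=5,f=9) a[fast]=9≠a[slow]=8 write a[6]=9 → slow++,fast++
(s=6,f=10) a[fast]=9=a[slow] dup → fast++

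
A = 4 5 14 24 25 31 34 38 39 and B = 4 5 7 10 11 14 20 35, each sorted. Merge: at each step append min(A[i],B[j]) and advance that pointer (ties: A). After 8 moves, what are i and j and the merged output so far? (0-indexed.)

i=3, j=5, merged so far=[4, 4, 5, 5, 7, 10, 11, 14]

[i=0,j=0] A[i]=4<=B[j]=4 take 4 → i++
[i=1,j=0] A[i]=5>B[j]=4 take 4 → j++
[i=1,j=1] A[i]=5<=B[j]=5 take 5 → i++
[i=2,j=1] A[i]=14>B[j]=5 take 5 → j++
[i=2,j=2] A[i]=14>B[j]=7 take 7 → j++
[i=2,j=3] A[i]=14>B[j]=10 take 10 → j++
[i=2,j=4] A[i]=14>B[j]=11 take 11 → j++
[i=2,j=5] A[i]=14<=B[j]=14 take 14 → i++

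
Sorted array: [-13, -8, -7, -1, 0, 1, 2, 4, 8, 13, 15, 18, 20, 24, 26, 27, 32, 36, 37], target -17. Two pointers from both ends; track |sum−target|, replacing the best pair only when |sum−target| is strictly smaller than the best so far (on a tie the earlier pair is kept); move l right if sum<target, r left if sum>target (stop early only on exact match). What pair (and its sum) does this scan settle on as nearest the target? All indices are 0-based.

[0,18] -13+37=24 d=41 * → r--
[0,17] -13+36=23 d=40 * → r--
[0,16] -13+32=19 d=36 * → r--
[0,15] -13+27=14 d=31 * → r--
[0,14] -13+26=13 d=30 * → r--
[0,13] -13+24=11 d=28 * → r--
[0,12] -13+20=7 d=24 * → r--
[0,11] -13+18=5 d=22 * → r--
[0,10] -13+15=2 d=19 * → r--
[0,9] -13+13=0 d=17 * → r--
[0,8] -13+8=-5 d=12 * → r--
[0,7] -13+4=-9 d=8 * → r--
[0,6] -13+2=-11 d=6 * → r--
[0,5] -13+1=-12 d=5 * → r--
[0,4] -13+0=-13 d=4 * → r--
[0,3] -13+-1=-14 d=3 * → r--
[0,2] -13+-7=-20 d=3 → l++
[1,2] -8+-7=-15 d=2 * → r--

pair (-8, -7) with sum -15 (|Δ|=2)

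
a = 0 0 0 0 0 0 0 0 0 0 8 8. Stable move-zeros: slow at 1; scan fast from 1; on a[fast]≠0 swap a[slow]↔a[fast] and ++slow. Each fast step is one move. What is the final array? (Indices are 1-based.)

slow=1 fast=1: a[fast]=0, fast++
slow=1 fast=2: a[fast]=0, fast++
slow=1 fast=3: a[fast]=0, fast++
slow=1 fast=4: a[fast]=0, fast++
slow=1 fast=5: a[fast]=0, fast++
slow=1 fast=6: a[fast]=0, fast++
slow=1 fast=7: a[fast]=0, fast++
slow=1 fast=8: a[fast]=0, fast++
slow=1 fast=9: a[fast]=0, fast++
slow=1 fast=10: a[fast]=0, fast++
slow=1 fast=11: a[fast]=8≠0 swap→a[1]=8, slow++,fast++
slow=2 fast=12: a[fast]=8≠0 swap→a[2]=8, slow++,fast++

[8, 8, 0, 0, 0, 0, 0, 0, 0, 0, 0, 0]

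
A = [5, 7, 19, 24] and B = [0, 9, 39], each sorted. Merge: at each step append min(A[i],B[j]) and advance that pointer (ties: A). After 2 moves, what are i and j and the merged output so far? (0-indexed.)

i=0 j=0: A[i]=5>B[j]=0 take 0, j++
i=0 j=1: A[i]=5<=B[j]=9 take 5, i++

i=1, j=1, merged so far=[0, 5]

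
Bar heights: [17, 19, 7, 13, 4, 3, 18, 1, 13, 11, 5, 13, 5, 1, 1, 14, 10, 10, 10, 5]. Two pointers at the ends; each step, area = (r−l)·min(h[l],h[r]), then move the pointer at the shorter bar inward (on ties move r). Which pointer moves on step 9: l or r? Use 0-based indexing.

[0,19] min(17,5)*19=95 best=95 * → r--
[0,18] min(17,10)*18=180 best=180 * → r--
[0,17] min(17,10)*17=170 best=180 → r--
[0,16] min(17,10)*16=160 best=180 → r--
[0,15] min(17,14)*15=210 best=210 * → r--
[0,14] min(17,1)*14=14 best=210 → r--
[0,13] min(17,1)*13=13 best=210 → r--
[0,12] min(17,5)*12=60 best=210 → r--
[0,11] min(17,13)*11=143 best=210 → r--

r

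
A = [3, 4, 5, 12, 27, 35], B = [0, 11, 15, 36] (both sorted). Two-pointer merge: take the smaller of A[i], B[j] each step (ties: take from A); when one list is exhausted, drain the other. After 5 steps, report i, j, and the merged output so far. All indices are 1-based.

i=4, j=3, merged so far=[0, 3, 4, 5, 11]

[i=1,j=1] A[i]=3>B[j]=0 take 0 → j++
[i=1,j=2] A[i]=3<=B[j]=11 take 3 → i++
[i=2,j=2] A[i]=4<=B[j]=11 take 4 → i++
[i=3,j=2] A[i]=5<=B[j]=11 take 5 → i++
[i=4,j=2] A[i]=12>B[j]=11 take 11 → j++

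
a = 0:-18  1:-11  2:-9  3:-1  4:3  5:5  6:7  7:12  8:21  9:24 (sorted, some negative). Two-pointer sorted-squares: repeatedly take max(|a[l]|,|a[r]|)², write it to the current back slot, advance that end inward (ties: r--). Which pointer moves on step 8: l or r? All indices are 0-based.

r

[0,9] |-18|<=|24| out[9]=576 → r--
[0,8] |-18|<=|21| out[8]=441 → r--
[0,7] |-18|>|12| out[7]=324 → l++
[1,7] |-11|<=|12| out[6]=144 → r--
[1,6] |-11|>|7| out[5]=121 → l++
[2,6] |-9|>|7| out[4]=81 → l++
[3,6] |-1|<=|7| out[3]=49 → r--
[3,5] |-1|<=|5| out[2]=25 → r--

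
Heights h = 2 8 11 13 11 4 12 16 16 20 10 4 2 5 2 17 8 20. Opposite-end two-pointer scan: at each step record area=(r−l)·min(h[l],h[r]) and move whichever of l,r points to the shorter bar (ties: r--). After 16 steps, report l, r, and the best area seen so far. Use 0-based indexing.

l=0 r=17: min(2,20)*17=34 best=34 *, l++
l=1 r=17: min(8,20)*16=128 best=128 *, l++
l=2 r=17: min(11,20)*15=165 best=165 *, l++
l=3 r=17: min(13,20)*14=182 best=182 *, l++
l=4 r=17: min(11,20)*13=143 best=182, l++
l=5 r=17: min(4,20)*12=48 best=182, l++
l=6 r=17: min(12,20)*11=132 best=182, l++
l=7 r=17: min(16,20)*10=160 best=182, l++
l=8 r=17: min(16,20)*9=144 best=182, l++
l=9 r=17: min(20,20)*8=160 best=182, r--
l=9 r=16: min(20,8)*7=56 best=182, r--
l=9 r=15: min(20,17)*6=102 best=182, r--
l=9 r=14: min(20,2)*5=10 best=182, r--
l=9 r=13: min(20,5)*4=20 best=182, r--
l=9 r=12: min(20,2)*3=6 best=182, r--
l=9 r=11: min(20,4)*2=8 best=182, r--

l=9, r=10, best area=182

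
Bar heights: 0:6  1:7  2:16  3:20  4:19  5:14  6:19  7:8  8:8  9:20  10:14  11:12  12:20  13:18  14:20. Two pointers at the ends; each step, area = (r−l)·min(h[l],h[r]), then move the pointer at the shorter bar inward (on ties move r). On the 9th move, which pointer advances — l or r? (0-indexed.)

l=0 r=14: min(6,20)*14=84 best=84 *, l++
l=1 r=14: min(7,20)*13=91 best=91 *, l++
l=2 r=14: min(16,20)*12=192 best=192 *, l++
l=3 r=14: min(20,20)*11=220 best=220 *, r--
l=3 r=13: min(20,18)*10=180 best=220, r--
l=3 r=12: min(20,20)*9=180 best=220, r--
l=3 r=11: min(20,12)*8=96 best=220, r--
l=3 r=10: min(20,14)*7=98 best=220, r--
l=3 r=9: min(20,20)*6=120 best=220, r--

r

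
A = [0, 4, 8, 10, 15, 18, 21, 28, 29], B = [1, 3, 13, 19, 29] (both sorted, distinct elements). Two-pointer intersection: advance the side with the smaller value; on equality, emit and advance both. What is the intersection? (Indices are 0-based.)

i=0 j=0: 0<1, i++
i=1 j=0: 4>1, j++
i=1 j=1: 4>3, j++
i=1 j=2: 4<13, i++
i=2 j=2: 8<13, i++
i=3 j=2: 10<13, i++
i=4 j=2: 15>13, j++
i=4 j=3: 15<19, i++
i=5 j=3: 18<19, i++
i=6 j=3: 21>19, j++
i=6 j=4: 21<29, i++
i=7 j=4: 28<29, i++
i=8 j=4: 29==29 emit, i++,j++

intersection = [29]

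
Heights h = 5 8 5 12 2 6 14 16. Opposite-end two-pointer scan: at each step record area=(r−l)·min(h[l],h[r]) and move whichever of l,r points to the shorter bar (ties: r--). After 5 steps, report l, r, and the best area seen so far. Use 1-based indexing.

l=6, r=8, best area=48

[1,8] min(5,16)*7=35 best=35 * → l++
[2,8] min(8,16)*6=48 best=48 * → l++
[3,8] min(5,16)*5=25 best=48 → l++
[4,8] min(12,16)*4=48 best=48 → l++
[5,8] min(2,16)*3=6 best=48 → l++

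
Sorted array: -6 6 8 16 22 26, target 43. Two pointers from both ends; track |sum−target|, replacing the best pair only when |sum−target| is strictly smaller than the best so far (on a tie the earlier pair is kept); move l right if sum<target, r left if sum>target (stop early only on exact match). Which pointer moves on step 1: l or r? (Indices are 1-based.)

[1,6] -6+26=20 d=23 * → l++

l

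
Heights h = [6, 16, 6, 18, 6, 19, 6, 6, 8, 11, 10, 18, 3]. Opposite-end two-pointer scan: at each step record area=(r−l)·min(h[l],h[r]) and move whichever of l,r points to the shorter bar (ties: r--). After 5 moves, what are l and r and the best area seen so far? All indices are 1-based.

l=4, r=11, best area=160

l=1 r=13: min(6,3)*12=36 best=36 *, r--
l=1 r=12: min(6,18)*11=66 best=66 *, l++
l=2 r=12: min(16,18)*10=160 best=160 *, l++
l=3 r=12: min(6,18)*9=54 best=160, l++
l=4 r=12: min(18,18)*8=144 best=160, r--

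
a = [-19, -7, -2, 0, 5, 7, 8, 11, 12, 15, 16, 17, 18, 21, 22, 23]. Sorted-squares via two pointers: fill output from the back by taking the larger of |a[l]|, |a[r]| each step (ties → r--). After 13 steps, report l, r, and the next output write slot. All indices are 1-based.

[1,16] |-19|<=|23| out[16]=529 → r--
[1,15] |-19|<=|22| out[15]=484 → r--
[1,14] |-19|<=|21| out[14]=441 → r--
[1,13] |-19|>|18| out[13]=361 → l++
[2,13] |-7|<=|18| out[12]=324 → r--
[2,12] |-7|<=|17| out[11]=289 → r--
[2,11] |-7|<=|16| out[10]=256 → r--
[2,10] |-7|<=|15| out[9]=225 → r--
[2,9] |-7|<=|12| out[8]=144 → r--
[2,8] |-7|<=|11| out[7]=121 → r--
[2,7] |-7|<=|8| out[6]=64 → r--
[2,6] |-7|<=|7| out[5]=49 → r--
[2,5] |-7|>|5| out[4]=49 → l++

l=3, r=5, next write slot=3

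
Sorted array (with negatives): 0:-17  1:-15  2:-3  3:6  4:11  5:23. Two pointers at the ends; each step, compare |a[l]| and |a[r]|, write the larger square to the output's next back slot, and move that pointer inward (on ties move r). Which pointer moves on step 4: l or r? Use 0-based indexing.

r

[0,5] |-17|<=|23| out[5]=529 → r--
[0,4] |-17|>|11| out[4]=289 → l++
[1,4] |-15|>|11| out[3]=225 → l++
[2,4] |-3|<=|11| out[2]=121 → r--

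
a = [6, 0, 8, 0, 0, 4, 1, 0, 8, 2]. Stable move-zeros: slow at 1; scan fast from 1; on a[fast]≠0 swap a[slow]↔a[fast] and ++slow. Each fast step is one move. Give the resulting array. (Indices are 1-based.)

(s=1,f=1) a[fast]=6≠0 swap→a[1]=6 → slow++,fast++
(s=2,f=2) a[fast]=0 → fast++
(s=2,f=3) a[fast]=8≠0 swap→a[2]=8 → slow++,fast++
(s=3,f=4) a[fast]=0 → fast++
(s=3,f=5) a[fast]=0 → fast++
(s=3,f=6) a[fast]=4≠0 swap→a[3]=4 → slow++,fast++
(s=4,f=7) a[fast]=1≠0 swap→a[4]=1 → slow++,fast++
(s=5,f=8) a[fast]=0 → fast++
(s=5,f=9) a[fast]=8≠0 swap→a[5]=8 → slow++,fast++
(s=6,f=10) a[fast]=2≠0 swap→a[6]=2 → slow++,fast++

[6, 8, 4, 1, 8, 2, 0, 0, 0, 0]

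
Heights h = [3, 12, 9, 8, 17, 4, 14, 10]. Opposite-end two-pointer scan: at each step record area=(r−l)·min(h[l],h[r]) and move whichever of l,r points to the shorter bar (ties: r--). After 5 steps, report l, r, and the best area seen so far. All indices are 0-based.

[0,7] min(3,10)*7=21 best=21 * → l++
[1,7] min(12,10)*6=60 best=60 * → r--
[1,6] min(12,14)*5=60 best=60 → l++
[2,6] min(9,14)*4=36 best=60 → l++
[3,6] min(8,14)*3=24 best=60 → l++

l=4, r=6, best area=60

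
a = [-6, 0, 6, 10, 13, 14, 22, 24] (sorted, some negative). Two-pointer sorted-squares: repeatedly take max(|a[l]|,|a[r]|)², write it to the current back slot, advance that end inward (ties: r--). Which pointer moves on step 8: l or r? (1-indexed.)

r

[1,8] |-6|<=|24| out[8]=576 → r--
[1,7] |-6|<=|22| out[7]=484 → r--
[1,6] |-6|<=|14| out[6]=196 → r--
[1,5] |-6|<=|13| out[5]=169 → r--
[1,4] |-6|<=|10| out[4]=100 → r--
[1,3] |-6|<=|6| out[3]=36 → r--
[1,2] |-6|>|0| out[2]=36 → l++
[2,2] |0|<=|0| out[1]=0 → r--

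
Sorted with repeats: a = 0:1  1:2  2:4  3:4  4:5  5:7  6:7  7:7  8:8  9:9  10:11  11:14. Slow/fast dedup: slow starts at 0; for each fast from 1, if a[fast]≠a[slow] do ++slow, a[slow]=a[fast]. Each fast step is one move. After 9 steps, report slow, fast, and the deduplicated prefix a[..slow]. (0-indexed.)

slow=6, fast=10, prefix=[1, 2, 4, 5, 7, 8, 9]

slow=0 fast=1: a[fast]=2≠a[slow]=1 write a[1]=2, slow++,fast++
slow=1 fast=2: a[fast]=4≠a[slow]=2 write a[2]=4, slow++,fast++
slow=2 fast=3: a[fast]=4=a[slow] dup, fast++
slow=2 fast=4: a[fast]=5≠a[slow]=4 write a[3]=5, slow++,fast++
slow=3 fast=5: a[fast]=7≠a[slow]=5 write a[4]=7, slow++,fast++
slow=4 fast=6: a[fast]=7=a[slow] dup, fast++
slow=4 fast=7: a[fast]=7=a[slow] dup, fast++
slow=4 fast=8: a[fast]=8≠a[slow]=7 write a[5]=8, slow++,fast++
slow=5 fast=9: a[fast]=9≠a[slow]=8 write a[6]=9, slow++,fast++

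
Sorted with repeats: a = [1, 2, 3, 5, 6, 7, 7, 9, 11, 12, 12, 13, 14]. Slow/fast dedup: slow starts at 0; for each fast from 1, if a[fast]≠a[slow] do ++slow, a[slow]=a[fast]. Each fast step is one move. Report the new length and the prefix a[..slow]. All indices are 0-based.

length 11; prefix = [1, 2, 3, 5, 6, 7, 9, 11, 12, 13, 14]

slow=0 fast=1: a[fast]=2≠a[slow]=1 write a[1]=2, slow++,fast++
slow=1 fast=2: a[fast]=3≠a[slow]=2 write a[2]=3, slow++,fast++
slow=2 fast=3: a[fast]=5≠a[slow]=3 write a[3]=5, slow++,fast++
slow=3 fast=4: a[fast]=6≠a[slow]=5 write a[4]=6, slow++,fast++
slow=4 fast=5: a[fast]=7≠a[slow]=6 write a[5]=7, slow++,fast++
slow=5 fast=6: a[fast]=7=a[slow] dup, fast++
slow=5 fast=7: a[fast]=9≠a[slow]=7 write a[6]=9, slow++,fast++
slow=6 fast=8: a[fast]=11≠a[slow]=9 write a[7]=11, slow++,fast++
slow=7 fast=9: a[fast]=12≠a[slow]=11 write a[8]=12, slow++,fast++
slow=8 fast=10: a[fast]=12=a[slow] dup, fast++
slow=8 fast=11: a[fast]=13≠a[slow]=12 write a[9]=13, slow++,fast++
slow=9 fast=12: a[fast]=14≠a[slow]=13 write a[10]=14, slow++,fast++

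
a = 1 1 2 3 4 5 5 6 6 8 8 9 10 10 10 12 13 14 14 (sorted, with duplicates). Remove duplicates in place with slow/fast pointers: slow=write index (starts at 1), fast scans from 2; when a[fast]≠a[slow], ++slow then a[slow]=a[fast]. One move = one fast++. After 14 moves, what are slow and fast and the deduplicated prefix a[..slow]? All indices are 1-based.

slow=9, fast=16, prefix=[1, 2, 3, 4, 5, 6, 8, 9, 10]

slow=1 fast=2: a[fast]=1=a[slow] dup, fast++
slow=1 fast=3: a[fast]=2≠a[slow]=1 write a[2]=2, slow++,fast++
slow=2 fast=4: a[fast]=3≠a[slow]=2 write a[3]=3, slow++,fast++
slow=3 fast=5: a[fast]=4≠a[slow]=3 write a[4]=4, slow++,fast++
slow=4 fast=6: a[fast]=5≠a[slow]=4 write a[5]=5, slow++,fast++
slow=5 fast=7: a[fast]=5=a[slow] dup, fast++
slow=5 fast=8: a[fast]=6≠a[slow]=5 write a[6]=6, slow++,fast++
slow=6 fast=9: a[fast]=6=a[slow] dup, fast++
slow=6 fast=10: a[fast]=8≠a[slow]=6 write a[7]=8, slow++,fast++
slow=7 fast=11: a[fast]=8=a[slow] dup, fast++
slow=7 fast=12: a[fast]=9≠a[slow]=8 write a[8]=9, slow++,fast++
slow=8 fast=13: a[fast]=10≠a[slow]=9 write a[9]=10, slow++,fast++
slow=9 fast=14: a[fast]=10=a[slow] dup, fast++
slow=9 fast=15: a[fast]=10=a[slow] dup, fast++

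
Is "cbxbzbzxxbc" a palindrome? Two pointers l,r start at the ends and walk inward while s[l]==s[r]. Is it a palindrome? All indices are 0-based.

not a palindrome (mismatch at 3,7)

l=0 r=10: 'c'=='c', l++,r--
l=1 r=9: 'b'=='b', l++,r--
l=2 r=8: 'x'=='x', l++,r--
l=3 r=7: 'b'!='x', stop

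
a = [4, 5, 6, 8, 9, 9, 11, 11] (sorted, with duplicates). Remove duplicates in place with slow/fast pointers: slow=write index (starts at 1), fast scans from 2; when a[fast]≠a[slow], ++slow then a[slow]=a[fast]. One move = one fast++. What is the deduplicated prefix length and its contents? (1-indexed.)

slow=1 fast=2: a[fast]=5≠a[slow]=4 write a[2]=5, slow++,fast++
slow=2 fast=3: a[fast]=6≠a[slow]=5 write a[3]=6, slow++,fast++
slow=3 fast=4: a[fast]=8≠a[slow]=6 write a[4]=8, slow++,fast++
slow=4 fast=5: a[fast]=9≠a[slow]=8 write a[5]=9, slow++,fast++
slow=5 fast=6: a[fast]=9=a[slow] dup, fast++
slow=5 fast=7: a[fast]=11≠a[slow]=9 write a[6]=11, slow++,fast++
slow=6 fast=8: a[fast]=11=a[slow] dup, fast++

length 6; prefix = [4, 5, 6, 8, 9, 11]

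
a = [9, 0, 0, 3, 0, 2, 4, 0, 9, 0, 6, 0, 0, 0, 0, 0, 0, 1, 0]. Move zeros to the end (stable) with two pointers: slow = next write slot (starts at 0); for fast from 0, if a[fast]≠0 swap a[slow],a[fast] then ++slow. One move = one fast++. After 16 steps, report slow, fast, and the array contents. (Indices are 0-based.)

slow=0 fast=0: a[fast]=9≠0 swap→a[0]=9, slow++,fast++
slow=1 fast=1: a[fast]=0, fast++
slow=1 fast=2: a[fast]=0, fast++
slow=1 fast=3: a[fast]=3≠0 swap→a[1]=3, slow++,fast++
slow=2 fast=4: a[fast]=0, fast++
slow=2 fast=5: a[fast]=2≠0 swap→a[2]=2, slow++,fast++
slow=3 fast=6: a[fast]=4≠0 swap→a[3]=4, slow++,fast++
slow=4 fast=7: a[fast]=0, fast++
slow=4 fast=8: a[fast]=9≠0 swap→a[4]=9, slow++,fast++
slow=5 fast=9: a[fast]=0, fast++
slow=5 fast=10: a[fast]=6≠0 swap→a[5]=6, slow++,fast++
slow=6 fast=11: a[fast]=0, fast++
slow=6 fast=12: a[fast]=0, fast++
slow=6 fast=13: a[fast]=0, fast++
slow=6 fast=14: a[fast]=0, fast++
slow=6 fast=15: a[fast]=0, fast++

slow=6, fast=16, a=[9, 3, 2, 4, 9, 6, 0, 0, 0, 0, 0, 0, 0, 0, 0, 0, 0, 1, 0]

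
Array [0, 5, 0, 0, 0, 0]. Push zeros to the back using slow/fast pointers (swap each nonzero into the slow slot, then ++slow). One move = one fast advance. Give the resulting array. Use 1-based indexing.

(s=1,f=1) a[fast]=0 → fast++
(s=1,f=2) a[fast]=5≠0 swap→a[1]=5 → slow++,fast++
(s=2,f=3) a[fast]=0 → fast++
(s=2,f=4) a[fast]=0 → fast++
(s=2,f=5) a[fast]=0 → fast++
(s=2,f=6) a[fast]=0 → fast++

[5, 0, 0, 0, 0, 0]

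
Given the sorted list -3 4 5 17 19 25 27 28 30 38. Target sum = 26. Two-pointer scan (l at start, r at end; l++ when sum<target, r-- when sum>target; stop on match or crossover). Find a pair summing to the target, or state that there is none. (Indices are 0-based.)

no pair

[0,9] -3+38=35 >26 → r--
[0,8] -3+30=27 >26 → r--
[0,7] -3+28=25 <26 → l++
[1,7] 4+28=32 >26 → r--
[1,6] 4+27=31 >26 → r--
[1,5] 4+25=29 >26 → r--
[1,4] 4+19=23 <26 → l++
[2,4] 5+19=24 <26 → l++
[3,4] 17+19=36 >26 → r--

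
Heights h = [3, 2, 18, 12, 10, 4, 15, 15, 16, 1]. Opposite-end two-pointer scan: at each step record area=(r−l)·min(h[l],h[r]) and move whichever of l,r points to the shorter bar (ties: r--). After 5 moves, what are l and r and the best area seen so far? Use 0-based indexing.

l=0 r=9: min(3,1)*9=9 best=9 *, r--
l=0 r=8: min(3,16)*8=24 best=24 *, l++
l=1 r=8: min(2,16)*7=14 best=24, l++
l=2 r=8: min(18,16)*6=96 best=96 *, r--
l=2 r=7: min(18,15)*5=75 best=96, r--

l=2, r=6, best area=96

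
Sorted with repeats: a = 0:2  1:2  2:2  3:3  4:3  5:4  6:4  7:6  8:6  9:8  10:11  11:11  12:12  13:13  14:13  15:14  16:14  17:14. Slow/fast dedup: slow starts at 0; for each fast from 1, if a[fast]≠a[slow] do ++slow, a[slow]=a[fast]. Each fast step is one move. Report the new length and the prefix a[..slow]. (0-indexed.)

length 9; prefix = [2, 3, 4, 6, 8, 11, 12, 13, 14]

(s=0,f=1) a[fast]=2=a[slow] dup → fast++
(s=0,f=2) a[fast]=2=a[slow] dup → fast++
(s=0,f=3) a[fast]=3≠a[slow]=2 write a[1]=3 → slow++,fast++
(s=1,f=4) a[fast]=3=a[slow] dup → fast++
(s=1,f=5) a[fast]=4≠a[slow]=3 write a[2]=4 → slow++,fast++
(s=2,f=6) a[fast]=4=a[slow] dup → fast++
(s=2,f=7) a[fast]=6≠a[slow]=4 write a[3]=6 → slow++,fast++
(s=3,f=8) a[fast]=6=a[slow] dup → fast++
(s=3,f=9) a[fast]=8≠a[slow]=6 write a[4]=8 → slow++,fast++
(s=4,f=10) a[fast]=11≠a[slow]=8 write a[5]=11 → slow++,fast++
(s=5,f=11) a[fast]=11=a[slow] dup → fast++
(s=5,f=12) a[fast]=12≠a[slow]=11 write a[6]=12 → slow++,fast++
(s=6,f=13) a[fast]=13≠a[slow]=12 write a[7]=13 → slow++,fast++
(s=7,f=14) a[fast]=13=a[slow] dup → fast++
(s=7,f=15) a[fast]=14≠a[slow]=13 write a[8]=14 → slow++,fast++
(s=8,f=16) a[fast]=14=a[slow] dup → fast++
(s=8,f=17) a[fast]=14=a[slow] dup → fast++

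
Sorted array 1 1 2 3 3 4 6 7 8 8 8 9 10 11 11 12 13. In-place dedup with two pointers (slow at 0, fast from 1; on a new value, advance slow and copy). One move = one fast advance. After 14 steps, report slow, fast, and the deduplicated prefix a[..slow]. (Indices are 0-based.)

slow=9, fast=15, prefix=[1, 2, 3, 4, 6, 7, 8, 9, 10, 11]

slow=0 fast=1: a[fast]=1=a[slow] dup, fast++
slow=0 fast=2: a[fast]=2≠a[slow]=1 write a[1]=2, slow++,fast++
slow=1 fast=3: a[fast]=3≠a[slow]=2 write a[2]=3, slow++,fast++
slow=2 fast=4: a[fast]=3=a[slow] dup, fast++
slow=2 fast=5: a[fast]=4≠a[slow]=3 write a[3]=4, slow++,fast++
slow=3 fast=6: a[fast]=6≠a[slow]=4 write a[4]=6, slow++,fast++
slow=4 fast=7: a[fast]=7≠a[slow]=6 write a[5]=7, slow++,fast++
slow=5 fast=8: a[fast]=8≠a[slow]=7 write a[6]=8, slow++,fast++
slow=6 fast=9: a[fast]=8=a[slow] dup, fast++
slow=6 fast=10: a[fast]=8=a[slow] dup, fast++
slow=6 fast=11: a[fast]=9≠a[slow]=8 write a[7]=9, slow++,fast++
slow=7 fast=12: a[fast]=10≠a[slow]=9 write a[8]=10, slow++,fast++
slow=8 fast=13: a[fast]=11≠a[slow]=10 write a[9]=11, slow++,fast++
slow=9 fast=14: a[fast]=11=a[slow] dup, fast++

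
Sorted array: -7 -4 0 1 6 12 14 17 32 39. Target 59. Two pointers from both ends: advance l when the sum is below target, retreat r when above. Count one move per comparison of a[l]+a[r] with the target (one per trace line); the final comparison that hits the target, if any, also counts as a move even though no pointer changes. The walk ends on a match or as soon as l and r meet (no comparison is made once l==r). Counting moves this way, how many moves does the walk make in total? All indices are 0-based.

[0,9] -7+39=32 <59 → l++
[1,9] -4+39=35 <59 → l++
[2,9] 0+39=39 <59 → l++
[3,9] 1+39=40 <59 → l++
[4,9] 6+39=45 <59 → l++
[5,9] 12+39=51 <59 → l++
[6,9] 14+39=53 <59 → l++
[7,9] 17+39=56 <59 → l++
[8,9] 32+39=71 >59 → r--

9 moves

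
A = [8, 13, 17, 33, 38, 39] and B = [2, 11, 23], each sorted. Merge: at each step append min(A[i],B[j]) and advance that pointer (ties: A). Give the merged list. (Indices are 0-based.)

[2, 8, 11, 13, 17, 23, 33, 38, 39]

i=0 j=0: A[i]=8>B[j]=2 take 2, j++
i=0 j=1: A[i]=8<=B[j]=11 take 8, i++
i=1 j=1: A[i]=13>B[j]=11 take 11, j++
i=1 j=2: A[i]=13<=B[j]=23 take 13, i++
i=2 j=2: A[i]=17<=B[j]=23 take 17, i++
i=3 j=2: A[i]=33>B[j]=23 take 23, j++
i=3 j=3: B done, take A[i]=33, i++
i=4 j=3: B done, take A[i]=38, i++
i=5 j=3: B done, take A[i]=39, i++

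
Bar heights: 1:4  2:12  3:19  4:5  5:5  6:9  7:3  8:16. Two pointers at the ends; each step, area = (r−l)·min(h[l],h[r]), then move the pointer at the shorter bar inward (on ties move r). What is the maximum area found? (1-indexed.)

max area = 80

l=1 r=8: min(4,16)*7=28 best=28 *, l++
l=2 r=8: min(12,16)*6=72 best=72 *, l++
l=3 r=8: min(19,16)*5=80 best=80 *, r--
l=3 r=7: min(19,3)*4=12 best=80, r--
l=3 r=6: min(19,9)*3=27 best=80, r--
l=3 r=5: min(19,5)*2=10 best=80, r--
l=3 r=4: min(19,5)*1=5 best=80, r--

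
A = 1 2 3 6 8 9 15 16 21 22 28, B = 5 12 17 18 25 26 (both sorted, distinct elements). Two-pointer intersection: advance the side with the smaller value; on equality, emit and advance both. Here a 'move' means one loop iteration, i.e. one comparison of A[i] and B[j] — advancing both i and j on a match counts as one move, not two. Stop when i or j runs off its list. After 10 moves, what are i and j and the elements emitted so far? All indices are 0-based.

i=8, j=2, emitted=[]

[i=0,j=0] 1<5 → i++
[i=1,j=0] 2<5 → i++
[i=2,j=0] 3<5 → i++
[i=3,j=0] 6>5 → j++
[i=3,j=1] 6<12 → i++
[i=4,j=1] 8<12 → i++
[i=5,j=1] 9<12 → i++
[i=6,j=1] 15>12 → j++
[i=6,j=2] 15<17 → i++
[i=7,j=2] 16<17 → i++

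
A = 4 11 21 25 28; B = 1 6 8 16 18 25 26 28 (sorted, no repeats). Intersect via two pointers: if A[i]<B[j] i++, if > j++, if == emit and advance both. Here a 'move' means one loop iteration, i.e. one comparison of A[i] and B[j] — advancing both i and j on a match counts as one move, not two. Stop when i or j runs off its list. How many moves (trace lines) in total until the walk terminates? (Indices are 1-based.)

[i=1,j=1] 4>1 → j++
[i=1,j=2] 4<6 → i++
[i=2,j=2] 11>6 → j++
[i=2,j=3] 11>8 → j++
[i=2,j=4] 11<16 → i++
[i=3,j=4] 21>16 → j++
[i=3,j=5] 21>18 → j++
[i=3,j=6] 21<25 → i++
[i=4,j=6] 25==25 emit → i++,j++
[i=5,j=7] 28>26 → j++
[i=5,j=8] 28==28 emit → i++,j++

11 moves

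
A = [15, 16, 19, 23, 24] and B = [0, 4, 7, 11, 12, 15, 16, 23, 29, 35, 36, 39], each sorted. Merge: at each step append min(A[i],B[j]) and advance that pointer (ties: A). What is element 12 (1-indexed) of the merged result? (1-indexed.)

i=1 j=1: A[i]=15>B[j]=0 take 0, j++
i=1 j=2: A[i]=15>B[j]=4 take 4, j++
i=1 j=3: A[i]=15>B[j]=7 take 7, j++
i=1 j=4: A[i]=15>B[j]=11 take 11, j++
i=1 j=5: A[i]=15>B[j]=12 take 12, j++
i=1 j=6: A[i]=15<=B[j]=15 take 15, i++
i=2 j=6: A[i]=16>B[j]=15 take 15, j++
i=2 j=7: A[i]=16<=B[j]=16 take 16, i++
i=3 j=7: A[i]=19>B[j]=16 take 16, j++
i=3 j=8: A[i]=19<=B[j]=23 take 19, i++
i=4 j=8: A[i]=23<=B[j]=23 take 23, i++
i=5 j=8: A[i]=24>B[j]=23 take 23, j++
i=5 j=9: A[i]=24<=B[j]=29 take 24, i++
i=6 j=9: A done, take B[j]=29, j++
i=6 j=10: A done, take B[j]=35, j++
i=6 j=11: A done, take B[j]=36, j++
i=6 j=12: A done, take B[j]=39, j++

merged[12] = 23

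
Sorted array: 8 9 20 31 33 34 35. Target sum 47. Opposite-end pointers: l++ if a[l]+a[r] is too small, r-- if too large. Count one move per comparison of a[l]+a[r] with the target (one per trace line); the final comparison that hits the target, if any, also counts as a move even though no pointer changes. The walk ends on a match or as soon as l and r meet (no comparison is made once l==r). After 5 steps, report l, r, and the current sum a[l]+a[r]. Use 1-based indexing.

l=3, r=4, sum=51

[1,7] 8+35=43 <47 → l++
[2,7] 9+35=44 <47 → l++
[3,7] 20+35=55 >47 → r--
[3,6] 20+34=54 >47 → r--
[3,5] 20+33=53 >47 → r--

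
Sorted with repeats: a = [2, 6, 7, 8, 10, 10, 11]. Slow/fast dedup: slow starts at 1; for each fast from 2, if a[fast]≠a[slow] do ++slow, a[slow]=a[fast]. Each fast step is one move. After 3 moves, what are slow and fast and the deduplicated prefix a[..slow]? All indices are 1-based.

slow=1 fast=2: a[fast]=6≠a[slow]=2 write a[2]=6, slow++,fast++
slow=2 fast=3: a[fast]=7≠a[slow]=6 write a[3]=7, slow++,fast++
slow=3 fast=4: a[fast]=8≠a[slow]=7 write a[4]=8, slow++,fast++

slow=4, fast=5, prefix=[2, 6, 7, 8]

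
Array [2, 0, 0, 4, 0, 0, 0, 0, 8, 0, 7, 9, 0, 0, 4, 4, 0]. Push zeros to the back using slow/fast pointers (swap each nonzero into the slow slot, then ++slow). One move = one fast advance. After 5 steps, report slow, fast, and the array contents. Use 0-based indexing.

slow=0 fast=0: a[fast]=2≠0 swap→a[0]=2, slow++,fast++
slow=1 fast=1: a[fast]=0, fast++
slow=1 fast=2: a[fast]=0, fast++
slow=1 fast=3: a[fast]=4≠0 swap→a[1]=4, slow++,fast++
slow=2 fast=4: a[fast]=0, fast++

slow=2, fast=5, a=[2, 4, 0, 0, 0, 0, 0, 0, 8, 0, 7, 9, 0, 0, 4, 4, 0]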